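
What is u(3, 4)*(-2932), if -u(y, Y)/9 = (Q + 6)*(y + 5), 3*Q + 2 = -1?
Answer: 1055520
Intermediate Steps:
Q = -1 (Q = -⅔ + (⅓)*(-1) = -⅔ - ⅓ = -1)
u(y, Y) = -225 - 45*y (u(y, Y) = -9*(-1 + 6)*(y + 5) = -45*(5 + y) = -9*(25 + 5*y) = -225 - 45*y)
u(3, 4)*(-2932) = (-225 - 45*3)*(-2932) = (-225 - 135)*(-2932) = -360*(-2932) = 1055520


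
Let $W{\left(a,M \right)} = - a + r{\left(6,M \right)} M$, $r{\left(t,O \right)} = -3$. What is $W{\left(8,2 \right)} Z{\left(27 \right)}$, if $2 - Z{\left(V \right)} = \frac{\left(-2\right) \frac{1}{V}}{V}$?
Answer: $- \frac{20440}{729} \approx -28.038$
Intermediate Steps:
$Z{\left(V \right)} = 2 + \frac{2}{V^{2}}$ ($Z{\left(V \right)} = 2 - \frac{\left(-2\right) \frac{1}{V}}{V} = 2 - - \frac{2}{V^{2}} = 2 + \frac{2}{V^{2}}$)
$W{\left(a,M \right)} = - a - 3 M$
$W{\left(8,2 \right)} Z{\left(27 \right)} = \left(\left(-1\right) 8 - 6\right) \left(2 + \frac{2}{729}\right) = \left(-8 - 6\right) \left(2 + 2 \cdot \frac{1}{729}\right) = - 14 \left(2 + \frac{2}{729}\right) = \left(-14\right) \frac{1460}{729} = - \frac{20440}{729}$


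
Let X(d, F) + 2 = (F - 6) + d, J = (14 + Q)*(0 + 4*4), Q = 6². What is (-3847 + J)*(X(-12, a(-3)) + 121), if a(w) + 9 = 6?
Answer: -298606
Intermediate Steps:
a(w) = -3 (a(w) = -9 + 6 = -3)
Q = 36
J = 800 (J = (14 + 36)*(0 + 4*4) = 50*(0 + 16) = 50*16 = 800)
X(d, F) = -8 + F + d (X(d, F) = -2 + ((F - 6) + d) = -2 + ((-6 + F) + d) = -2 + (-6 + F + d) = -8 + F + d)
(-3847 + J)*(X(-12, a(-3)) + 121) = (-3847 + 800)*((-8 - 3 - 12) + 121) = -3047*(-23 + 121) = -3047*98 = -298606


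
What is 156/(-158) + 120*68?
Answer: 644562/79 ≈ 8159.0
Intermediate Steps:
156/(-158) + 120*68 = 156*(-1/158) + 8160 = -78/79 + 8160 = 644562/79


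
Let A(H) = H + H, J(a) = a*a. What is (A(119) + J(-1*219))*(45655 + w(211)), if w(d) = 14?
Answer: 2201200131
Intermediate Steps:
J(a) = a**2
A(H) = 2*H
(A(119) + J(-1*219))*(45655 + w(211)) = (2*119 + (-1*219)**2)*(45655 + 14) = (238 + (-219)**2)*45669 = (238 + 47961)*45669 = 48199*45669 = 2201200131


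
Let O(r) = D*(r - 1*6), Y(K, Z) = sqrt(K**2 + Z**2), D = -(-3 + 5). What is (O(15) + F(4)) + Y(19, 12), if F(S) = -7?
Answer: -25 + sqrt(505) ≈ -2.5278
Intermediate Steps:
D = -2 (D = -1*2 = -2)
O(r) = 12 - 2*r (O(r) = -2*(r - 1*6) = -2*(r - 6) = -2*(-6 + r) = 12 - 2*r)
(O(15) + F(4)) + Y(19, 12) = ((12 - 2*15) - 7) + sqrt(19**2 + 12**2) = ((12 - 30) - 7) + sqrt(361 + 144) = (-18 - 7) + sqrt(505) = -25 + sqrt(505)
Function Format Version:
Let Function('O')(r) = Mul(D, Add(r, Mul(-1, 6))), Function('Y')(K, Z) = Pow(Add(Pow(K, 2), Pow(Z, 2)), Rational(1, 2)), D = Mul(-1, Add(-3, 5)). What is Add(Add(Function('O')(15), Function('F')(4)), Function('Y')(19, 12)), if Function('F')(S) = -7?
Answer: Add(-25, Pow(505, Rational(1, 2))) ≈ -2.5278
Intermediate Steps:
D = -2 (D = Mul(-1, 2) = -2)
Function('O')(r) = Add(12, Mul(-2, r)) (Function('O')(r) = Mul(-2, Add(r, Mul(-1, 6))) = Mul(-2, Add(r, -6)) = Mul(-2, Add(-6, r)) = Add(12, Mul(-2, r)))
Add(Add(Function('O')(15), Function('F')(4)), Function('Y')(19, 12)) = Add(Add(Add(12, Mul(-2, 15)), -7), Pow(Add(Pow(19, 2), Pow(12, 2)), Rational(1, 2))) = Add(Add(Add(12, -30), -7), Pow(Add(361, 144), Rational(1, 2))) = Add(Add(-18, -7), Pow(505, Rational(1, 2))) = Add(-25, Pow(505, Rational(1, 2)))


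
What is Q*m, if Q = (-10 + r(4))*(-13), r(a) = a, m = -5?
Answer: -390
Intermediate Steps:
Q = 78 (Q = (-10 + 4)*(-13) = -6*(-13) = 78)
Q*m = 78*(-5) = -390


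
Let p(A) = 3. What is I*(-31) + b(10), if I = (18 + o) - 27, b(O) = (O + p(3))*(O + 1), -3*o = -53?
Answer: -377/3 ≈ -125.67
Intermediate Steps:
o = 53/3 (o = -⅓*(-53) = 53/3 ≈ 17.667)
b(O) = (1 + O)*(3 + O) (b(O) = (O + 3)*(O + 1) = (3 + O)*(1 + O) = (1 + O)*(3 + O))
I = 26/3 (I = (18 + 53/3) - 27 = 107/3 - 27 = 26/3 ≈ 8.6667)
I*(-31) + b(10) = (26/3)*(-31) + (3 + 10² + 4*10) = -806/3 + (3 + 100 + 40) = -806/3 + 143 = -377/3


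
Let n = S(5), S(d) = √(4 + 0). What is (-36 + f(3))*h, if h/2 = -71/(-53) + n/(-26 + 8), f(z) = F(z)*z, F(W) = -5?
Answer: -19924/159 ≈ -125.31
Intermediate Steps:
S(d) = 2 (S(d) = √4 = 2)
f(z) = -5*z
n = 2
h = 1172/477 (h = 2*(-71/(-53) + 2/(-26 + 8)) = 2*(-71*(-1/53) + 2/(-18)) = 2*(71/53 + 2*(-1/18)) = 2*(71/53 - ⅑) = 2*(586/477) = 1172/477 ≈ 2.4570)
(-36 + f(3))*h = (-36 - 5*3)*(1172/477) = (-36 - 15)*(1172/477) = -51*1172/477 = -19924/159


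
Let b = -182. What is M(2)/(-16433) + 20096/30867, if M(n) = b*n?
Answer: 341473156/507237411 ≈ 0.67320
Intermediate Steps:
M(n) = -182*n
M(2)/(-16433) + 20096/30867 = -182*2/(-16433) + 20096/30867 = -364*(-1/16433) + 20096*(1/30867) = 364/16433 + 20096/30867 = 341473156/507237411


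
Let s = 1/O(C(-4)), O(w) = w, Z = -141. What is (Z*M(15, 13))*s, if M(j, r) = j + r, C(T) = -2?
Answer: 1974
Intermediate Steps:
s = -1/2 (s = 1/(-2) = -1/2 ≈ -0.50000)
(Z*M(15, 13))*s = -141*(15 + 13)*(-1/2) = -141*28*(-1/2) = -3948*(-1/2) = 1974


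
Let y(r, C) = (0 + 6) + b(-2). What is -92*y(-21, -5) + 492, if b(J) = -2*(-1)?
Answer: -244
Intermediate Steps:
b(J) = 2
y(r, C) = 8 (y(r, C) = (0 + 6) + 2 = 6 + 2 = 8)
-92*y(-21, -5) + 492 = -92*8 + 492 = -736 + 492 = -244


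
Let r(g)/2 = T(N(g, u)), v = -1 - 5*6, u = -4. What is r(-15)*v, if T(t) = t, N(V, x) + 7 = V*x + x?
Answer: -3038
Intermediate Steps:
N(V, x) = -7 + x + V*x (N(V, x) = -7 + (V*x + x) = -7 + (x + V*x) = -7 + x + V*x)
v = -31 (v = -1 - 30 = -31)
r(g) = -22 - 8*g (r(g) = 2*(-7 - 4 + g*(-4)) = 2*(-7 - 4 - 4*g) = 2*(-11 - 4*g) = -22 - 8*g)
r(-15)*v = (-22 - 8*(-15))*(-31) = (-22 + 120)*(-31) = 98*(-31) = -3038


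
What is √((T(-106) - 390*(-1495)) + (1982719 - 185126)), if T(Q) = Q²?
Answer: √2391879 ≈ 1546.6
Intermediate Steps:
√((T(-106) - 390*(-1495)) + (1982719 - 185126)) = √(((-106)² - 390*(-1495)) + (1982719 - 185126)) = √((11236 - 1*(-583050)) + 1797593) = √((11236 + 583050) + 1797593) = √(594286 + 1797593) = √2391879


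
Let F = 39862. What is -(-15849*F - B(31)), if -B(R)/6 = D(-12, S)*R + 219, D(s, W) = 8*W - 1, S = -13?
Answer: 631791054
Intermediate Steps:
D(s, W) = -1 + 8*W
B(R) = -1314 + 630*R (B(R) = -6*((-1 + 8*(-13))*R + 219) = -6*((-1 - 104)*R + 219) = -6*(-105*R + 219) = -6*(219 - 105*R) = -1314 + 630*R)
-(-15849*F - B(31)) = -(-15849/(1/39862) - (-1314 + 630*31)) = -(-15849/1/39862 - (-1314 + 19530)) = -(-15849*39862 - 1*18216) = -(-631772838 - 18216) = -1*(-631791054) = 631791054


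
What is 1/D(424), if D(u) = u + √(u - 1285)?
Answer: 424/180637 - I*√861/180637 ≈ 0.0023472 - 0.00016244*I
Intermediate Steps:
D(u) = u + √(-1285 + u)
1/D(424) = 1/(424 + √(-1285 + 424)) = 1/(424 + √(-861)) = 1/(424 + I*√861)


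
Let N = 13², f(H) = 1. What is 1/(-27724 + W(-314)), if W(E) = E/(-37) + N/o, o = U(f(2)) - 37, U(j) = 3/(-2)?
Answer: -2849/78974004 ≈ -3.6075e-5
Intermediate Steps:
U(j) = -3/2 (U(j) = 3*(-½) = -3/2)
o = -77/2 (o = -3/2 - 37 = -77/2 ≈ -38.500)
N = 169
W(E) = -338/77 - E/37 (W(E) = E/(-37) + 169/(-77/2) = E*(-1/37) + 169*(-2/77) = -E/37 - 338/77 = -338/77 - E/37)
1/(-27724 + W(-314)) = 1/(-27724 + (-338/77 - 1/37*(-314))) = 1/(-27724 + (-338/77 + 314/37)) = 1/(-27724 + 11672/2849) = 1/(-78974004/2849) = -2849/78974004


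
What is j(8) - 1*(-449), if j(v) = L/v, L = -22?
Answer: 1785/4 ≈ 446.25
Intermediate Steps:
j(v) = -22/v
j(8) - 1*(-449) = -22/8 - 1*(-449) = -22*⅛ + 449 = -11/4 + 449 = 1785/4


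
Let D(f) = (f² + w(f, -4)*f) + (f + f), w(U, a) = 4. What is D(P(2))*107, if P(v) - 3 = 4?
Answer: 9737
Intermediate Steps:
P(v) = 7 (P(v) = 3 + 4 = 7)
D(f) = f² + 6*f (D(f) = (f² + 4*f) + (f + f) = (f² + 4*f) + 2*f = f² + 6*f)
D(P(2))*107 = (7*(6 + 7))*107 = (7*13)*107 = 91*107 = 9737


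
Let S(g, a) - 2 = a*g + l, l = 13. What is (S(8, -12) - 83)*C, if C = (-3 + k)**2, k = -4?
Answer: -8036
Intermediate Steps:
C = 49 (C = (-3 - 4)**2 = (-7)**2 = 49)
S(g, a) = 15 + a*g (S(g, a) = 2 + (a*g + 13) = 2 + (13 + a*g) = 15 + a*g)
(S(8, -12) - 83)*C = ((15 - 12*8) - 83)*49 = ((15 - 96) - 83)*49 = (-81 - 83)*49 = -164*49 = -8036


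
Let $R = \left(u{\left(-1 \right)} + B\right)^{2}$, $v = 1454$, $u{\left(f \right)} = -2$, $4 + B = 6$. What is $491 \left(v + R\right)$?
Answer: $713914$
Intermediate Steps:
$B = 2$ ($B = -4 + 6 = 2$)
$R = 0$ ($R = \left(-2 + 2\right)^{2} = 0^{2} = 0$)
$491 \left(v + R\right) = 491 \left(1454 + 0\right) = 491 \cdot 1454 = 713914$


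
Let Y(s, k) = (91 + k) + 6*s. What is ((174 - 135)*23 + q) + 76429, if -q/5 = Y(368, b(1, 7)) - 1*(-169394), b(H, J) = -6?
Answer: -781109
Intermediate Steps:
Y(s, k) = 91 + k + 6*s
q = -858435 (q = -5*((91 - 6 + 6*368) - 1*(-169394)) = -5*((91 - 6 + 2208) + 169394) = -5*(2293 + 169394) = -5*171687 = -858435)
((174 - 135)*23 + q) + 76429 = ((174 - 135)*23 - 858435) + 76429 = (39*23 - 858435) + 76429 = (897 - 858435) + 76429 = -857538 + 76429 = -781109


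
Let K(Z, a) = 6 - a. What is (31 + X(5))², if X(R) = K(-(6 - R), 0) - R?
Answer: 1024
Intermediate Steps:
X(R) = 6 - R (X(R) = (6 - 1*0) - R = (6 + 0) - R = 6 - R)
(31 + X(5))² = (31 + (6 - 1*5))² = (31 + (6 - 5))² = (31 + 1)² = 32² = 1024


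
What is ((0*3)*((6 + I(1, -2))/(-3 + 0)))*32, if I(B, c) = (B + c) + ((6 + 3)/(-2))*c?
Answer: 0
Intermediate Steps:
I(B, c) = B - 7*c/2 (I(B, c) = (B + c) + (9*(-½))*c = (B + c) - 9*c/2 = B - 7*c/2)
((0*3)*((6 + I(1, -2))/(-3 + 0)))*32 = ((0*3)*((6 + (1 - 7/2*(-2)))/(-3 + 0)))*32 = (0*((6 + (1 + 7))/(-3)))*32 = (0*((6 + 8)*(-⅓)))*32 = (0*(14*(-⅓)))*32 = (0*(-14/3))*32 = 0*32 = 0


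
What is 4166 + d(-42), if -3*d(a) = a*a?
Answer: 3578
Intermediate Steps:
d(a) = -a²/3 (d(a) = -a*a/3 = -a²/3)
4166 + d(-42) = 4166 - ⅓*(-42)² = 4166 - ⅓*1764 = 4166 - 588 = 3578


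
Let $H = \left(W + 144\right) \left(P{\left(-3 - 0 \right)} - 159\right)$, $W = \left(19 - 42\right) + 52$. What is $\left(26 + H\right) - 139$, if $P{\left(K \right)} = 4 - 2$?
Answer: $-27274$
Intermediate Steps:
$P{\left(K \right)} = 2$
$W = 29$ ($W = -23 + 52 = 29$)
$H = -27161$ ($H = \left(29 + 144\right) \left(2 - 159\right) = 173 \left(-157\right) = -27161$)
$\left(26 + H\right) - 139 = \left(26 - 27161\right) - 139 = -27135 - 139 = -27274$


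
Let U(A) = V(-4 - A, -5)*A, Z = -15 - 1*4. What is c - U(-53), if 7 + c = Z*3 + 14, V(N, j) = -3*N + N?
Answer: -5244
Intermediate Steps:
Z = -19 (Z = -15 - 4 = -19)
V(N, j) = -2*N
c = -50 (c = -7 + (-19*3 + 14) = -7 + (-57 + 14) = -7 - 43 = -50)
U(A) = A*(8 + 2*A) (U(A) = (-2*(-4 - A))*A = (8 + 2*A)*A = A*(8 + 2*A))
c - U(-53) = -50 - 2*(-53)*(4 - 53) = -50 - 2*(-53)*(-49) = -50 - 1*5194 = -50 - 5194 = -5244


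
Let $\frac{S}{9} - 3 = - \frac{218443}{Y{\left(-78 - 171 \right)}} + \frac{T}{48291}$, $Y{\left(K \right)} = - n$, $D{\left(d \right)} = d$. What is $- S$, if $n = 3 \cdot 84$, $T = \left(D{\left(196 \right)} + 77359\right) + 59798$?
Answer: $- \frac{3539983955}{450716} \approx -7854.1$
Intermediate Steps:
$T = 137353$ ($T = \left(196 + 77359\right) + 59798 = 77555 + 59798 = 137353$)
$n = 252$
$Y{\left(K \right)} = -252$ ($Y{\left(K \right)} = \left(-1\right) 252 = -252$)
$S = \frac{3539983955}{450716}$ ($S = 27 + 9 \left(- \frac{218443}{-252} + \frac{137353}{48291}\right) = 27 + 9 \left(\left(-218443\right) \left(- \frac{1}{252}\right) + 137353 \cdot \frac{1}{48291}\right) = 27 + 9 \left(\frac{218443}{252} + \frac{137353}{48291}\right) = 27 + 9 \cdot \frac{3527814623}{4056444} = 27 + \frac{3527814623}{450716} = \frac{3539983955}{450716} \approx 7854.1$)
$- S = \left(-1\right) \frac{3539983955}{450716} = - \frac{3539983955}{450716}$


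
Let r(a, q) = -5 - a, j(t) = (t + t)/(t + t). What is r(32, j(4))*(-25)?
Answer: 925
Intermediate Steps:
j(t) = 1 (j(t) = (2*t)/((2*t)) = (2*t)*(1/(2*t)) = 1)
r(32, j(4))*(-25) = (-5 - 1*32)*(-25) = (-5 - 32)*(-25) = -37*(-25) = 925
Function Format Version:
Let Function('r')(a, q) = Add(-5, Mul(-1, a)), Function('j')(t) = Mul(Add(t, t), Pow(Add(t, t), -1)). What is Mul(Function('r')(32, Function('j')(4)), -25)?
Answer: 925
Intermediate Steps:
Function('j')(t) = 1 (Function('j')(t) = Mul(Mul(2, t), Pow(Mul(2, t), -1)) = Mul(Mul(2, t), Mul(Rational(1, 2), Pow(t, -1))) = 1)
Mul(Function('r')(32, Function('j')(4)), -25) = Mul(Add(-5, Mul(-1, 32)), -25) = Mul(Add(-5, -32), -25) = Mul(-37, -25) = 925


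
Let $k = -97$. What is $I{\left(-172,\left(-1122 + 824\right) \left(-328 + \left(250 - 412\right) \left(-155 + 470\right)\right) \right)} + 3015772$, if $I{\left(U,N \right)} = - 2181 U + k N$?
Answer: $-1481163444$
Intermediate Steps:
$I{\left(U,N \right)} = - 2181 U - 97 N$
$I{\left(-172,\left(-1122 + 824\right) \left(-328 + \left(250 - 412\right) \left(-155 + 470\right)\right) \right)} + 3015772 = \left(\left(-2181\right) \left(-172\right) - 97 \left(-1122 + 824\right) \left(-328 + \left(250 - 412\right) \left(-155 + 470\right)\right)\right) + 3015772 = \left(375132 - 97 \left(- 298 \left(-328 - 51030\right)\right)\right) + 3015772 = \left(375132 - 97 \left(\left(-298\right) \left(-51358\right)\right)\right) + 3015772 = \left(375132 - 1484554348\right) + 3015772 = -1484179216 + 3015772 = -1481163444$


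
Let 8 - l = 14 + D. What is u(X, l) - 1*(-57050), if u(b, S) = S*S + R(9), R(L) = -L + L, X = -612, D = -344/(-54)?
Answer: 41701006/729 ≈ 57203.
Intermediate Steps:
D = 172/27 (D = -344*(-1/54) = 172/27 ≈ 6.3704)
R(L) = 0
l = -334/27 (l = 8 - (14 + 172/27) = 8 - 1*550/27 = 8 - 550/27 = -334/27 ≈ -12.370)
u(b, S) = S**2 (u(b, S) = S*S + 0 = S**2 + 0 = S**2)
u(X, l) - 1*(-57050) = (-334/27)**2 - 1*(-57050) = 111556/729 + 57050 = 41701006/729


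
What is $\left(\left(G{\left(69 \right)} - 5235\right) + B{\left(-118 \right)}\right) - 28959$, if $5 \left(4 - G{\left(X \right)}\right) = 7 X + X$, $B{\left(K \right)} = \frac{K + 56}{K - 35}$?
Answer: $- \frac{26239496}{765} \approx -34300.0$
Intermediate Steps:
$B{\left(K \right)} = \frac{56 + K}{-35 + K}$
$G{\left(X \right)} = 4 - \frac{8 X}{5}$ ($G{\left(X \right)} = 4 - \frac{7 X + X}{5} = 4 - \frac{8 X}{5}$)
$\left(\left(G{\left(69 \right)} - 5235\right) + B{\left(-118 \right)}\right) - 28959 = \left(\left(\left(4 - \frac{552}{5}\right) - 5235\right) + \frac{56 - 118}{-35 - 118}\right) - 28959 = \left(\left(\left(4 - \frac{552}{5}\right) - 5235\right) + \frac{1}{-153} \left(-62\right)\right) - 28959 = \left(\left(- \frac{532}{5} - 5235\right) - - \frac{62}{153}\right) - 28959 = \left(- \frac{26707}{5} + \frac{62}{153}\right) - 28959 = - \frac{4085861}{765} - 28959 = - \frac{26239496}{765}$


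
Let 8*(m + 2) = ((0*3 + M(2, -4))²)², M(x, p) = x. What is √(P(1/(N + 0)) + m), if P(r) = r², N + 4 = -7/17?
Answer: 17/75 ≈ 0.22667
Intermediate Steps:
N = -75/17 (N = -4 - 7/17 = -75/17 ≈ -4.4118)
m = 0 (m = -2 + ((0*3 + 2)²)²/8 = -2 + ((0 + 2)²)²/8 = -2 + (2²)²/8 = -2 + (⅛)*4² = -2 + (⅛)*16 = -2 + 2 = 0)
√(P(1/(N + 0)) + m) = √((1/(-75/17 + 0))² + 0) = √((1/(-75/17))² + 0) = √((-17/75)² + 0) = √(289/5625 + 0) = √(289/5625) = 17/75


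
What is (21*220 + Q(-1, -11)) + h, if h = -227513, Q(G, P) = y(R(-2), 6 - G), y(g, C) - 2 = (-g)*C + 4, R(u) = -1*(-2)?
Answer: -222901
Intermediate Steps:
R(u) = 2
y(g, C) = 6 - C*g (y(g, C) = 2 + ((-g)*C + 4) = 2 + (-C*g + 4) = 2 + (4 - C*g) = 6 - C*g)
Q(G, P) = -6 + 2*G (Q(G, P) = 6 - 1*(6 - G)*2 = 6 + (-12 + 2*G) = -6 + 2*G)
(21*220 + Q(-1, -11)) + h = (21*220 + (-6 + 2*(-1))) - 227513 = (4620 + (-6 - 2)) - 227513 = (4620 - 8) - 227513 = 4612 - 227513 = -222901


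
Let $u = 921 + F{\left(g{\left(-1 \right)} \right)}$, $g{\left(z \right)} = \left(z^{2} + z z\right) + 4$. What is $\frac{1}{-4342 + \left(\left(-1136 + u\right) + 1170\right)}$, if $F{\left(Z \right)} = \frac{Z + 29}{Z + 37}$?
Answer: $- \frac{43}{145606} \approx -0.00029532$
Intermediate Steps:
$g{\left(z \right)} = 4 + 2 z^{2}$ ($g{\left(z \right)} = \left(z^{2} + z^{2}\right) + 4 = 2 z^{2} + 4 = 4 + 2 z^{2}$)
$F{\left(Z \right)} = \frac{29 + Z}{37 + Z}$
$u = \frac{39638}{43}$ ($u = 921 + \frac{29 + \left(4 + 2 \left(-1\right)^{2}\right)}{37 + \left(4 + 2 \left(-1\right)^{2}\right)} = 921 + \frac{29 + \left(4 + 2 \cdot 1\right)}{37 + \left(4 + 2 \cdot 1\right)} = 921 + \frac{29 + \left(4 + 2\right)}{37 + \left(4 + 2\right)} = 921 + \frac{29 + 6}{37 + 6} = 921 + \frac{1}{43} \cdot 35 = 921 + \frac{35}{43} = \frac{39638}{43} \approx 921.81$)
$\frac{1}{-4342 + \left(\left(-1136 + u\right) + 1170\right)} = \frac{1}{-4342 + \left(\left(-1136 + \frac{39638}{43}\right) + 1170\right)} = \frac{1}{-4342 + \left(- \frac{9210}{43} + 1170\right)} = \frac{1}{-4342 + \frac{41100}{43}} = \frac{1}{- \frac{145606}{43}} = - \frac{43}{145606}$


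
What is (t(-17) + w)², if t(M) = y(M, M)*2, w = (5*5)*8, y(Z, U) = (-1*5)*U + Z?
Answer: 112896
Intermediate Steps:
y(Z, U) = Z - 5*U (y(Z, U) = -5*U + Z = Z - 5*U)
w = 200 (w = 25*8 = 200)
t(M) = -8*M (t(M) = (M - 5*M)*2 = -4*M*2 = -8*M)
(t(-17) + w)² = (-8*(-17) + 200)² = (136 + 200)² = 336² = 112896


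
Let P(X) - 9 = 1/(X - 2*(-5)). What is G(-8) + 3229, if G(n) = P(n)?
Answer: 6477/2 ≈ 3238.5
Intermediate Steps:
P(X) = 9 + 1/(10 + X) (P(X) = 9 + 1/(X - 2*(-5)) = 9 + 1/(X + 10) = 9 + 1/(10 + X))
G(n) = (91 + 9*n)/(10 + n)
G(-8) + 3229 = (91 + 9*(-8))/(10 - 8) + 3229 = (91 - 72)/2 + 3229 = (1/2)*19 + 3229 = 19/2 + 3229 = 6477/2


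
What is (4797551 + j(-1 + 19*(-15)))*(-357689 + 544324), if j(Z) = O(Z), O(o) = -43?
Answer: 895382905580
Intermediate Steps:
j(Z) = -43
(4797551 + j(-1 + 19*(-15)))*(-357689 + 544324) = (4797551 - 43)*(-357689 + 544324) = 4797508*186635 = 895382905580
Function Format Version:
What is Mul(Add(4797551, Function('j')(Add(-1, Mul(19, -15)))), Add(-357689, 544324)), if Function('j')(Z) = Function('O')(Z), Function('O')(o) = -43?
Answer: 895382905580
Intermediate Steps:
Function('j')(Z) = -43
Mul(Add(4797551, Function('j')(Add(-1, Mul(19, -15)))), Add(-357689, 544324)) = Mul(Add(4797551, -43), Add(-357689, 544324)) = Mul(4797508, 186635) = 895382905580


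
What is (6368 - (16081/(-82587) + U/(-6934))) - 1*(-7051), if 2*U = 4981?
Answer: 15369636705359/1145316516 ≈ 13420.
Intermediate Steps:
U = 4981/2 (U = (½)*4981 = 4981/2 ≈ 2490.5)
(6368 - (16081/(-82587) + U/(-6934))) - 1*(-7051) = (6368 - (16081/(-82587) + (4981/2)/(-6934))) - 1*(-7051) = (6368 - (16081*(-1/82587) + (4981/2)*(-1/6934))) + 7051 = (6368 - (-16081/82587 - 4981/13868)) + 7051 = (6368 - 1*(-634377155/1145316516)) + 7051 = (6368 + 634377155/1145316516) + 7051 = 7294009951043/1145316516 + 7051 = 15369636705359/1145316516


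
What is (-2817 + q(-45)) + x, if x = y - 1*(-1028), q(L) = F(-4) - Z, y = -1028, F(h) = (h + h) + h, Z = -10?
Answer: -2819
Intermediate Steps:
F(h) = 3*h (F(h) = 2*h + h = 3*h)
q(L) = -2 (q(L) = 3*(-4) - 1*(-10) = -12 + 10 = -2)
x = 0 (x = -1028 - 1*(-1028) = -1028 + 1028 = 0)
(-2817 + q(-45)) + x = (-2817 - 2) + 0 = -2819 + 0 = -2819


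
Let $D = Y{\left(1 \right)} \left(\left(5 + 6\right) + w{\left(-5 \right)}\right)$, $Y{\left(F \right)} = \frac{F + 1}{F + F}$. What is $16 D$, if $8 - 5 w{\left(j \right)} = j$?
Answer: $\frac{1088}{5} \approx 217.6$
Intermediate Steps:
$Y{\left(F \right)} = \frac{1 + F}{2 F}$
$w{\left(j \right)} = \frac{8}{5} - \frac{j}{5}$
$D = \frac{68}{5}$ ($D = \frac{1 + 1}{2 \cdot 1} \left(\left(5 + 6\right) + \left(\frac{8}{5} - -1\right)\right) = \frac{1}{2} \cdot 1 \cdot 2 \left(11 + \left(\frac{8}{5} + 1\right)\right) = 1 \left(11 + \frac{13}{5}\right) = 1 \cdot \frac{68}{5} = \frac{68}{5} \approx 13.6$)
$16 D = 16 \cdot \frac{68}{5} = \frac{1088}{5}$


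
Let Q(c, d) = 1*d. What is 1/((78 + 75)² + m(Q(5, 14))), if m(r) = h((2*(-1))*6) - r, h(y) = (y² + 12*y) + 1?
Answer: 1/23396 ≈ 4.2742e-5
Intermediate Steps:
Q(c, d) = d
h(y) = 1 + y² + 12*y
m(r) = 1 - r (m(r) = (1 + ((2*(-1))*6)² + 12*((2*(-1))*6)) - r = (1 + (-2*6)² + 12*(-2*6)) - r = (1 + (-12)² + 12*(-12)) - r = (1 + 144 - 144) - r = 1 - r)
1/((78 + 75)² + m(Q(5, 14))) = 1/((78 + 75)² + (1 - 1*14)) = 1/(153² + (1 - 14)) = 1/(23409 - 13) = 1/23396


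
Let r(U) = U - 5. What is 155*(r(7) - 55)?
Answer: -8215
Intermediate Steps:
r(U) = -5 + U
155*(r(7) - 55) = 155*((-5 + 7) - 55) = 155*(2 - 55) = 155*(-53) = -8215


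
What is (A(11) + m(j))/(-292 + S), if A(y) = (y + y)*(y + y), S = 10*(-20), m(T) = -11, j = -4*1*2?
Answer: -473/492 ≈ -0.96138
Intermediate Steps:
j = -8 (j = -4*2 = -8)
S = -200
A(y) = 4*y**2 (A(y) = (2*y)*(2*y) = 4*y**2)
(A(11) + m(j))/(-292 + S) = (4*11**2 - 11)/(-292 - 200) = (4*121 - 11)/(-492) = (484 - 11)*(-1/492) = 473*(-1/492) = -473/492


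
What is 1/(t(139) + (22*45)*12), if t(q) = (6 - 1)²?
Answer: 1/11905 ≈ 8.3998e-5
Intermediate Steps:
t(q) = 25 (t(q) = 5² = 25)
1/(t(139) + (22*45)*12) = 1/(25 + (22*45)*12) = 1/(25 + 990*12) = 1/(25 + 11880) = 1/11905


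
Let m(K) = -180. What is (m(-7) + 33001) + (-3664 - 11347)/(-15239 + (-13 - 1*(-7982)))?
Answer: 238623681/7270 ≈ 32823.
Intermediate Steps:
(m(-7) + 33001) + (-3664 - 11347)/(-15239 + (-13 - 1*(-7982))) = (-180 + 33001) + (-3664 - 11347)/(-15239 + (-13 - 1*(-7982))) = 32821 - 15011/(-15239 + (-13 + 7982)) = 32821 - 15011/(-15239 + 7969) = 32821 - 15011/(-7270) = 32821 - 15011*(-1/7270) = 32821 + 15011/7270 = 238623681/7270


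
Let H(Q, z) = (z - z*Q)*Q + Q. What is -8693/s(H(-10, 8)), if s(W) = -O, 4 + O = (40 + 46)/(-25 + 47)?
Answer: -95623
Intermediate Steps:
O = -1/11 (O = -4 + (40 + 46)/(-25 + 47) = -4 + 86/22 = -4 + 86*(1/22) = -4 + 43/11 = -1/11 ≈ -0.090909)
H(Q, z) = Q + Q*(z - Q*z) (H(Q, z) = (z - Q*z)*Q + Q = Q*(z - Q*z) + Q = Q + Q*(z - Q*z))
s(W) = 1/11 (s(W) = -1*(-1/11) = 1/11)
-8693/s(H(-10, 8)) = -8693/1/11 = -8693*11 = -95623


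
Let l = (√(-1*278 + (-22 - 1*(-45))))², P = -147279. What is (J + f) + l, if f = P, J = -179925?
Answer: -327459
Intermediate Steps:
l = -255 (l = (√(-278 + (-22 + 45)))² = (√(-278 + 23))² = (√(-255))² = (I*√255)² = -255)
f = -147279
(J + f) + l = (-179925 - 147279) - 255 = -327204 - 255 = -327459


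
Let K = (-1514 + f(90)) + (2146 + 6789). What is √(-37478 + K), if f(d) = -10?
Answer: I*√30067 ≈ 173.4*I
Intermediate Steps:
K = 7411 (K = (-1514 - 10) + (2146 + 6789) = -1524 + 8935 = 7411)
√(-37478 + K) = √(-37478 + 7411) = √(-30067) = I*√30067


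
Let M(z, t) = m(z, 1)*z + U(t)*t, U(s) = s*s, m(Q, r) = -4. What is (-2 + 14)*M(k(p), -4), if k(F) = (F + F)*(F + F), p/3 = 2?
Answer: -7680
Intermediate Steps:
U(s) = s²
p = 6 (p = 3*2 = 6)
k(F) = 4*F² (k(F) = (2*F)*(2*F) = 4*F²)
M(z, t) = t³ - 4*z (M(z, t) = -4*z + t²*t = -4*z + t³ = t³ - 4*z)
(-2 + 14)*M(k(p), -4) = (-2 + 14)*((-4)³ - 16*6²) = 12*(-64 - 16*36) = 12*(-64 - 4*144) = 12*(-64 - 576) = 12*(-640) = -7680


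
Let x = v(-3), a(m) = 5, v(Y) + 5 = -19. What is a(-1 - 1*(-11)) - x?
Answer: 29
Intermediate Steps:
v(Y) = -24 (v(Y) = -5 - 19 = -24)
x = -24
a(-1 - 1*(-11)) - x = 5 - 1*(-24) = 5 + 24 = 29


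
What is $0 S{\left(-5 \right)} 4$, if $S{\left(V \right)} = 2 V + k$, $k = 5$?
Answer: $0$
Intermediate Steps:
$S{\left(V \right)} = 5 + 2 V$ ($S{\left(V \right)} = 2 V + 5 = 5 + 2 V$)
$0 S{\left(-5 \right)} 4 = 0 \left(5 + 2 \left(-5\right)\right) 4 = 0 \left(5 - 10\right) 4 = 0 \left(-5\right) 4 = 0 \cdot 4 = 0$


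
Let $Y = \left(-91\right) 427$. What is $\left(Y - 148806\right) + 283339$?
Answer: $95676$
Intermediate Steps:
$Y = -38857$
$\left(Y - 148806\right) + 283339 = \left(-38857 - 148806\right) + 283339 = -187663 + 283339 = 95676$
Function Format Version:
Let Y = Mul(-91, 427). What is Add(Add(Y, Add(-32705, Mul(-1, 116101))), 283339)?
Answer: 95676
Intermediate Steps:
Y = -38857
Add(Add(Y, Add(-32705, Mul(-1, 116101))), 283339) = Add(Add(-38857, Add(-32705, Mul(-1, 116101))), 283339) = Add(Add(-38857, Add(-32705, -116101)), 283339) = Add(Add(-38857, -148806), 283339) = Add(-187663, 283339) = 95676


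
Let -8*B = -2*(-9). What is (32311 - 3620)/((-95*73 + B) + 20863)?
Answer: 114764/55703 ≈ 2.0603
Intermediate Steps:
B = -9/4 (B = -(-1)*(-9)/4 = -⅛*18 = -9/4 ≈ -2.2500)
(32311 - 3620)/((-95*73 + B) + 20863) = (32311 - 3620)/((-95*73 - 9/4) + 20863) = 28691/((-6935 - 9/4) + 20863) = 28691/(-27749/4 + 20863) = 28691/(55703/4) = 28691*(4/55703) = 114764/55703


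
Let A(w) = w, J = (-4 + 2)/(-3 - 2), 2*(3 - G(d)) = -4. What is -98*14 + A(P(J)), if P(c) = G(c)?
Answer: -1367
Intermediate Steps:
G(d) = 5 (G(d) = 3 - ½*(-4) = 3 + 2 = 5)
J = ⅖ (J = -2/(-5) = -2*(-⅕) = ⅖ ≈ 0.40000)
P(c) = 5
-98*14 + A(P(J)) = -98*14 + 5 = -1372 + 5 = -1367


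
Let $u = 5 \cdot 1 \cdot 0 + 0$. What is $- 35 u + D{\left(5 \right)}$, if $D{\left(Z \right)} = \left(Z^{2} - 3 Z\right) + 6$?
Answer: $16$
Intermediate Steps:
$u = 0$ ($u = 5 \cdot 0 + 0 = 0 + 0 = 0$)
$D{\left(Z \right)} = 6 + Z^{2} - 3 Z$
$- 35 u + D{\left(5 \right)} = \left(-35\right) 0 + \left(6 + 5^{2} - 15\right) = 0 + \left(6 + 25 - 15\right) = 0 + 16 = 16$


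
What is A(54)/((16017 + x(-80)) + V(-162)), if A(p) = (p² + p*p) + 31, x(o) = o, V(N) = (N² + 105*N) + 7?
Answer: 5863/25178 ≈ 0.23286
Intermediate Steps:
V(N) = 7 + N² + 105*N
A(p) = 31 + 2*p² (A(p) = (p² + p²) + 31 = 2*p² + 31 = 31 + 2*p²)
A(54)/((16017 + x(-80)) + V(-162)) = (31 + 2*54²)/((16017 - 80) + (7 + (-162)² + 105*(-162))) = (31 + 2*2916)/(15937 + (7 + 26244 - 17010)) = (31 + 5832)/(15937 + 9241) = 5863/25178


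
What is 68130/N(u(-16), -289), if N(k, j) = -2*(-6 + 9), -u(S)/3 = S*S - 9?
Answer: -11355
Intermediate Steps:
u(S) = 27 - 3*S² (u(S) = -3*(S*S - 9) = -3*(S² - 9) = -3*(-9 + S²) = 27 - 3*S²)
N(k, j) = -6 (N(k, j) = -2*3 = -6)
68130/N(u(-16), -289) = 68130/(-6) = 68130*(-⅙) = -11355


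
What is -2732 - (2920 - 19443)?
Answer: 13791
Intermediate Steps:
-2732 - (2920 - 19443) = -2732 - 1*(-16523) = -2732 + 16523 = 13791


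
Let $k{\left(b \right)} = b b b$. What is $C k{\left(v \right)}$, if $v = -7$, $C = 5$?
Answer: $-1715$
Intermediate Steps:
$k{\left(b \right)} = b^{3}$ ($k{\left(b \right)} = b^{2} b = b^{3}$)
$C k{\left(v \right)} = 5 \left(-7\right)^{3} = 5 \left(-343\right) = -1715$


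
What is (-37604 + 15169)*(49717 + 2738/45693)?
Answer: -50966074522265/45693 ≈ -1.1154e+9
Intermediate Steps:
(-37604 + 15169)*(49717 + 2738/45693) = -22435*(49717 + 2738*(1/45693)) = -22435*(49717 + 2738/45693) = -22435*2271721619/45693 = -50966074522265/45693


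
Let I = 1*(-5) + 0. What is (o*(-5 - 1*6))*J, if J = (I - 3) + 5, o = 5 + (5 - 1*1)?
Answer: 297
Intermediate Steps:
I = -5 (I = -5 + 0 = -5)
o = 9 (o = 5 + (5 - 1) = 5 + 4 = 9)
J = -3 (J = (-5 - 3) + 5 = -8 + 5 = -3)
(o*(-5 - 1*6))*J = (9*(-5 - 1*6))*(-3) = (9*(-5 - 6))*(-3) = (9*(-11))*(-3) = -99*(-3) = 297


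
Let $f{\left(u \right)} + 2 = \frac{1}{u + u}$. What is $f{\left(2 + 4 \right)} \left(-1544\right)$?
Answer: $\frac{8878}{3} \approx 2959.3$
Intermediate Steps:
$f{\left(u \right)} = -2 + \frac{1}{2 u}$ ($f{\left(u \right)} = -2 + \frac{1}{u + u} = -2 + \frac{1}{2 u}$)
$f{\left(2 + 4 \right)} \left(-1544\right) = \left(-2 + \frac{1}{2 \left(2 + 4\right)}\right) \left(-1544\right) = \left(-2 + \frac{1}{2 \cdot 6}\right) \left(-1544\right) = \left(-2 + \frac{1}{2} \cdot \frac{1}{6}\right) \left(-1544\right) = \left(-2 + \frac{1}{12}\right) \left(-1544\right) = \left(- \frac{23}{12}\right) \left(-1544\right) = \frac{8878}{3}$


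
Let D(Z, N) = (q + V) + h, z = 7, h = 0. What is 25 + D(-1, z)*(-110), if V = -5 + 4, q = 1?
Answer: 25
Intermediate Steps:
V = -1
D(Z, N) = 0 (D(Z, N) = (1 - 1) + 0 = 0 + 0 = 0)
25 + D(-1, z)*(-110) = 25 + 0*(-110) = 25 + 0 = 25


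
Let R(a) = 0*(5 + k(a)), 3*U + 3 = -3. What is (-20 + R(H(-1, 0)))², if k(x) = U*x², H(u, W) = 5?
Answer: 400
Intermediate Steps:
U = -2 (U = -1 + (⅓)*(-3) = -1 - 1 = -2)
k(x) = -2*x²
R(a) = 0 (R(a) = 0*(5 - 2*a²) = 0)
(-20 + R(H(-1, 0)))² = (-20 + 0)² = (-20)² = 400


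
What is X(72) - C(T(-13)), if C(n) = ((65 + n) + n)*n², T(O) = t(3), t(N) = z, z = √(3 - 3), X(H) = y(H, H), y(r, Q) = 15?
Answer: 15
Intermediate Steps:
X(H) = 15
z = 0 (z = √0 = 0)
t(N) = 0
T(O) = 0
C(n) = n²*(65 + 2*n) (C(n) = (65 + 2*n)*n² = n²*(65 + 2*n))
X(72) - C(T(-13)) = 15 - 0²*(65 + 2*0) = 15 - 0*(65 + 0) = 15 - 0*65 = 15 - 1*0 = 15 + 0 = 15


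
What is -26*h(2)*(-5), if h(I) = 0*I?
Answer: 0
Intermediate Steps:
h(I) = 0
-26*h(2)*(-5) = -26*0*(-5) = 0*(-5) = 0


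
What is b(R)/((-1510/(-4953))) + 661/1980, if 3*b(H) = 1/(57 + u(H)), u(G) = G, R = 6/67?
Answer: 14951083/42355500 ≈ 0.35299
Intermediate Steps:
R = 6/67 (R = 6*(1/67) = 6/67 ≈ 0.089552)
b(H) = 1/(3*(57 + H))
b(R)/((-1510/(-4953))) + 661/1980 = (1/(3*(57 + 6/67)))/((-1510/(-4953))) + 661/1980 = (1/(3*(3825/67)))/((-1510*(-1/4953))) + 661*(1/1980) = ((⅓)*(67/3825))/(1510/4953) + 661/1980 = (67/11475)*(4953/1510) + 661/1980 = 110617/5775750 + 661/1980 = 14951083/42355500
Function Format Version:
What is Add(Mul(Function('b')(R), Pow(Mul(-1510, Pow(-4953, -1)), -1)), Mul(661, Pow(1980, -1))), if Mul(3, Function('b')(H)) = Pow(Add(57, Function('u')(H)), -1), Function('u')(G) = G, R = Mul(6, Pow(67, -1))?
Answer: Rational(14951083, 42355500) ≈ 0.35299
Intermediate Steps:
R = Rational(6, 67) (R = Mul(6, Rational(1, 67)) = Rational(6, 67) ≈ 0.089552)
Function('b')(H) = Mul(Rational(1, 3), Pow(Add(57, H), -1))
Add(Mul(Function('b')(R), Pow(Mul(-1510, Pow(-4953, -1)), -1)), Mul(661, Pow(1980, -1))) = Add(Mul(Mul(Rational(1, 3), Pow(Add(57, Rational(6, 67)), -1)), Pow(Mul(-1510, Pow(-4953, -1)), -1)), Mul(661, Pow(1980, -1))) = Add(Mul(Mul(Rational(1, 3), Pow(Rational(3825, 67), -1)), Pow(Mul(-1510, Rational(-1, 4953)), -1)), Mul(661, Rational(1, 1980))) = Add(Mul(Mul(Rational(1, 3), Rational(67, 3825)), Pow(Rational(1510, 4953), -1)), Rational(661, 1980)) = Add(Mul(Rational(67, 11475), Rational(4953, 1510)), Rational(661, 1980)) = Add(Rational(110617, 5775750), Rational(661, 1980)) = Rational(14951083, 42355500)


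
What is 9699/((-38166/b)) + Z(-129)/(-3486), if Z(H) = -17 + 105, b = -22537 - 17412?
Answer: 225116809163/22174446 ≈ 10152.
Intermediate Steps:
b = -39949
Z(H) = 88
9699/((-38166/b)) + Z(-129)/(-3486) = 9699/((-38166/(-39949))) + 88/(-3486) = 9699/((-38166*(-1/39949))) + 88*(-1/3486) = 9699/(38166/39949) - 44/1743 = 9699*(39949/38166) - 44/1743 = 129155117/12722 - 44/1743 = 225116809163/22174446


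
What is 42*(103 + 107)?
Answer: 8820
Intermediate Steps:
42*(103 + 107) = 42*210 = 8820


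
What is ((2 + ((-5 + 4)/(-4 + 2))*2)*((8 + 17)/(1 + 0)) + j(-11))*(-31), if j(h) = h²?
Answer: -6076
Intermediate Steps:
((2 + ((-5 + 4)/(-4 + 2))*2)*((8 + 17)/(1 + 0)) + j(-11))*(-31) = ((2 + ((-5 + 4)/(-4 + 2))*2)*((8 + 17)/(1 + 0)) + (-11)²)*(-31) = ((2 - 1/(-2)*2)*(25/1) + 121)*(-31) = ((2 - 1*(-½)*2)*(25*1) + 121)*(-31) = ((2 + (½)*2)*25 + 121)*(-31) = ((2 + 1)*25 + 121)*(-31) = (3*25 + 121)*(-31) = (75 + 121)*(-31) = 196*(-31) = -6076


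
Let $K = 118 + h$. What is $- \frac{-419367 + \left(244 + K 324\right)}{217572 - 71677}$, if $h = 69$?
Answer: $\frac{71707}{29179} \approx 2.4575$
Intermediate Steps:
$K = 187$ ($K = 118 + 69 = 187$)
$- \frac{-419367 + \left(244 + K 324\right)}{217572 - 71677} = - \frac{-419367 + \left(244 + 187 \cdot 324\right)}{217572 - 71677} = - \frac{-419367 + \left(244 + 60588\right)}{145895} = - \frac{-419367 + 60832}{145895} = - \frac{-358535}{145895} = \left(-1\right) \left(- \frac{71707}{29179}\right) = \frac{71707}{29179}$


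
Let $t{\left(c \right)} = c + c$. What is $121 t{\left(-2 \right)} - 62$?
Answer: $-546$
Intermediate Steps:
$t{\left(c \right)} = 2 c$
$121 t{\left(-2 \right)} - 62 = 121 \cdot 2 \left(-2\right) - 62 = 121 \left(-4\right) - 62 = -484 - 62 = -546$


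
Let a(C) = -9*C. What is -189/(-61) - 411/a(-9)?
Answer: -3254/1647 ≈ -1.9757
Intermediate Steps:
-189/(-61) - 411/a(-9) = -189/(-61) - 411/((-9*(-9))) = -189*(-1/61) - 411/81 = 189/61 - 411*1/81 = 189/61 - 137/27 = -3254/1647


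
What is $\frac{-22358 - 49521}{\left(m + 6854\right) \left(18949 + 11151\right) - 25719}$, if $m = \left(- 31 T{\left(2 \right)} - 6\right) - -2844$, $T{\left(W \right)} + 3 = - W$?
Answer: $- \frac{71879}{296368981} \approx -0.00024253$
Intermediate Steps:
$T{\left(W \right)} = -3 - W$
$m = 2993$ ($m = \left(- 31 \left(-3 - 2\right) - 6\right) - -2844 = \left(- 31 \left(-3 - 2\right) - 6\right) + 2844 = \left(\left(-31\right) \left(-5\right) - 6\right) + 2844 = \left(155 - 6\right) + 2844 = 149 + 2844 = 2993$)
$\frac{-22358 - 49521}{\left(m + 6854\right) \left(18949 + 11151\right) - 25719} = \frac{-22358 - 49521}{\left(2993 + 6854\right) \left(18949 + 11151\right) - 25719} = - \frac{71879}{9847 \cdot 30100 - 25719} = - \frac{71879}{296394700 - 25719} = - \frac{71879}{296368981}$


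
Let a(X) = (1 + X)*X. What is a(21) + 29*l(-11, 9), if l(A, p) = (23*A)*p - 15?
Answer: -66006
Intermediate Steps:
l(A, p) = -15 + 23*A*p (l(A, p) = 23*A*p - 15 = -15 + 23*A*p)
a(X) = X*(1 + X)
a(21) + 29*l(-11, 9) = 21*(1 + 21) + 29*(-15 + 23*(-11)*9) = 21*22 + 29*(-15 - 2277) = 462 + 29*(-2292) = 462 - 66468 = -66006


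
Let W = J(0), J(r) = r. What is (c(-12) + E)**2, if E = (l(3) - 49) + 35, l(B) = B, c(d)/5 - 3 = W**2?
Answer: 16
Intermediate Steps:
W = 0
c(d) = 15 (c(d) = 15 + 5*0**2 = 15 + 5*0 = 15 + 0 = 15)
E = -11 (E = (3 - 49) + 35 = -46 + 35 = -11)
(c(-12) + E)**2 = (15 - 11)**2 = 4**2 = 16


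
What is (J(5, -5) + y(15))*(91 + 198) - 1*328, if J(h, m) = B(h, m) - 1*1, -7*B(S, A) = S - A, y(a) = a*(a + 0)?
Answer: 447966/7 ≈ 63995.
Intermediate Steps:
y(a) = a**2 (y(a) = a*a = a**2)
B(S, A) = -S/7 + A/7 (B(S, A) = -(S - A)/7 = -S/7 + A/7)
J(h, m) = -1 - h/7 + m/7 (J(h, m) = (-h/7 + m/7) - 1*1 = (-h/7 + m/7) - 1 = -1 - h/7 + m/7)
(J(5, -5) + y(15))*(91 + 198) - 1*328 = ((-1 - 1/7*5 + (1/7)*(-5)) + 15**2)*(91 + 198) - 1*328 = ((-1 - 5/7 - 5/7) + 225)*289 - 328 = (-17/7 + 225)*289 - 328 = (1558/7)*289 - 328 = 450262/7 - 328 = 447966/7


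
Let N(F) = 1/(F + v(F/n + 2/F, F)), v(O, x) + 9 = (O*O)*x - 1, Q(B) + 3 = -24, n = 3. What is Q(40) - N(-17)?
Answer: -2461059/91156 ≈ -26.998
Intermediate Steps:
Q(B) = -27 (Q(B) = -3 - 24 = -27)
v(O, x) = -10 + x*O² (v(O, x) = -9 + ((O*O)*x - 1) = -9 + (O²*x - 1) = -9 + (x*O² - 1) = -9 + (-1 + x*O²) = -10 + x*O²)
N(F) = 1/(-10 + F + F*(2/F + F/3)²) (N(F) = 1/(F + (-10 + F*(F/3 + 2/F)²)) = 1/(F + (-10 + F*(2/F + F/3)²)) = 1/(-10 + F + F*(2/F + F/3)²))
Q(40) - N(-17) = -27 - 9*(-17)/(36 + (-17)⁴ - 90*(-17) + 21*(-17)²) = -27 - 9*(-17)/(36 + 83521 + 1530 + 21*289) = -27 - 9*(-17)/(36 + 83521 + 1530 + 6069) = -27 - 9*(-17)/91156 = -27 - 1*(-153/91156) = -27 + 153/91156 = -2461059/91156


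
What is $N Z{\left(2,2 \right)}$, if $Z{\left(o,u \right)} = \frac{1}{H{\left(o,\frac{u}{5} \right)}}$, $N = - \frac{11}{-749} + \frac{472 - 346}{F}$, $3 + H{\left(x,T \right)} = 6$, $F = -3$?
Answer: $- \frac{31447}{2247} \approx -13.995$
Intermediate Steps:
$H{\left(x,T \right)} = 3$ ($H{\left(x,T \right)} = -3 + 6 = 3$)
$N = - \frac{31447}{749}$ ($N = - \frac{11}{-749} + \frac{472 - 346}{-3} = \left(-11\right) \left(- \frac{1}{749}\right) + \left(472 - 346\right) \left(- \frac{1}{3}\right) = \frac{11}{749} + 126 \left(- \frac{1}{3}\right) = \frac{11}{749} - 42 = - \frac{31447}{749} \approx -41.985$)
$Z{\left(o,u \right)} = \frac{1}{3}$
$N Z{\left(2,2 \right)} = \left(- \frac{31447}{749}\right) \frac{1}{3} = - \frac{31447}{2247}$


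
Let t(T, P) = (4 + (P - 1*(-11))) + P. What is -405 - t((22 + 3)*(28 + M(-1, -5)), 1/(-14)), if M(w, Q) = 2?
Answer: -2939/7 ≈ -419.86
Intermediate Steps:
t(T, P) = 15 + 2*P (t(T, P) = (4 + (P + 11)) + P = (4 + (11 + P)) + P = (15 + P) + P = 15 + 2*P)
-405 - t((22 + 3)*(28 + M(-1, -5)), 1/(-14)) = -405 - (15 + 2/(-14)) = -405 - (15 + 2*(-1/14)) = -405 - (15 - ⅐) = -405 - 1*104/7 = -405 - 104/7 = -2939/7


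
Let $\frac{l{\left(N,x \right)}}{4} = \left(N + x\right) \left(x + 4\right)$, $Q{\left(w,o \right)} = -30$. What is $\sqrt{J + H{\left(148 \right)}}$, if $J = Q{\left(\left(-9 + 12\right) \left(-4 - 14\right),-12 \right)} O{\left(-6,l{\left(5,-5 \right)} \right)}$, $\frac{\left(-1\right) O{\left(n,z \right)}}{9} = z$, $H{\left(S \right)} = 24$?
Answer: $2 \sqrt{6} \approx 4.899$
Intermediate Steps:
$l{\left(N,x \right)} = 4 \left(4 + x\right) \left(N + x\right)$ ($l{\left(N,x \right)} = 4 \left(N + x\right) \left(x + 4\right) = 4 \left(N + x\right) \left(4 + x\right) = 4 \left(4 + x\right) \left(N + x\right)$)
$O{\left(n,z \right)} = - 9 z$
$J = 0$ ($J = - 30 \left(- 9 \left(4 \left(-5\right)^{2} + 16 \cdot 5 + 16 \left(-5\right) + 4 \cdot 5 \left(-5\right)\right)\right) = - 30 \left(- 9 \left(4 \cdot 25 + 80 - 80 - 100\right)\right) = - 30 \left(- 9 \left(100 + 80 - 80 - 100\right)\right) = - 30 \left(\left(-9\right) 0\right) = \left(-30\right) 0 = 0$)
$\sqrt{J + H{\left(148 \right)}} = \sqrt{0 + 24} = \sqrt{24} = 2 \sqrt{6}$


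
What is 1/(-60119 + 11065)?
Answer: -1/49054 ≈ -2.0386e-5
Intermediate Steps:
1/(-60119 + 11065) = 1/(-49054) = -1/49054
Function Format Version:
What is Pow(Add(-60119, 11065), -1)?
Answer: Rational(-1, 49054) ≈ -2.0386e-5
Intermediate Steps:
Pow(Add(-60119, 11065), -1) = Pow(-49054, -1) = Rational(-1, 49054)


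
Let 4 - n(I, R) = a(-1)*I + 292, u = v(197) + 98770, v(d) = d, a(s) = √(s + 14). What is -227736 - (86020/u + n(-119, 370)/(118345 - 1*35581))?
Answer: -4710532787012/20684103 - 119*√13/82764 ≈ -2.2774e+5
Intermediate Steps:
a(s) = √(14 + s)
u = 98967 (u = 197 + 98770 = 98967)
n(I, R) = -288 - I*√13 (n(I, R) = 4 - (√(14 - 1)*I + 292) = 4 - (√13*I + 292) = 4 - (I*√13 + 292) = 4 - (292 + I*√13) = 4 + (-292 - I*√13) = -288 - I*√13)
-227736 - (86020/u + n(-119, 370)/(118345 - 1*35581)) = -227736 - (86020/98967 + (-288 - 1*(-119)*√13)/(118345 - 1*35581)) = -227736 - (86020*(1/98967) + (-288 + 119*√13)/(118345 - 35581)) = -227736 - (7820/8997 + (-288 + 119*√13)/82764) = -227736 - (7820/8997 + (-288 + 119*√13)*(1/82764)) = -227736 - (7820/8997 + (-8/2299 + 119*√13/82764)) = -227736 - (17906204/20684103 + 119*√13/82764) = -227736 + (-17906204/20684103 - 119*√13/82764) = -4710532787012/20684103 - 119*√13/82764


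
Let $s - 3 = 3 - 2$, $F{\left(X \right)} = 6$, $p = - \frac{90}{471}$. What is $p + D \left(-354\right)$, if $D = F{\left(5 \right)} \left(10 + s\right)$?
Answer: $- \frac{4668582}{157} \approx -29736.0$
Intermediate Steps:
$p = - \frac{30}{157}$ ($p = \left(-90\right) \frac{1}{471} = - \frac{30}{157} \approx -0.19108$)
$s = 4$ ($s = 3 + \left(3 - 2\right) = 3 + 1 = 4$)
$D = 84$ ($D = 6 \left(10 + 4\right) = 6 \cdot 14 = 84$)
$p + D \left(-354\right) = - \frac{30}{157} + 84 \left(-354\right) = - \frac{30}{157} - 29736 = - \frac{4668582}{157}$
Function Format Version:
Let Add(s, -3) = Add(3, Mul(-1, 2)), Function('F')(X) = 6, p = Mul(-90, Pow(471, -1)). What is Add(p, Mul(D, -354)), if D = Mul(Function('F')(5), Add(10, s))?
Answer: Rational(-4668582, 157) ≈ -29736.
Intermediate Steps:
p = Rational(-30, 157) (p = Mul(-90, Rational(1, 471)) = Rational(-30, 157) ≈ -0.19108)
s = 4 (s = Add(3, Add(3, Mul(-1, 2))) = Add(3, Add(3, -2)) = Add(3, 1) = 4)
D = 84 (D = Mul(6, Add(10, 4)) = Mul(6, 14) = 84)
Add(p, Mul(D, -354)) = Add(Rational(-30, 157), Mul(84, -354)) = Add(Rational(-30, 157), -29736) = Rational(-4668582, 157)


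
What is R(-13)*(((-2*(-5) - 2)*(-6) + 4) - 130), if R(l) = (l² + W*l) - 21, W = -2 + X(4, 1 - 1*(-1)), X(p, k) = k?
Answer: -25752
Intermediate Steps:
W = 0 (W = -2 + (1 - 1*(-1)) = -2 + (1 + 1) = -2 + 2 = 0)
R(l) = -21 + l² (R(l) = (l² + 0*l) - 21 = (l² + 0) - 21 = l² - 21 = -21 + l²)
R(-13)*(((-2*(-5) - 2)*(-6) + 4) - 130) = (-21 + (-13)²)*(((-2*(-5) - 2)*(-6) + 4) - 130) = (-21 + 169)*(((10 - 2)*(-6) + 4) - 130) = 148*((8*(-6) + 4) - 130) = 148*((-48 + 4) - 130) = 148*(-44 - 130) = 148*(-174) = -25752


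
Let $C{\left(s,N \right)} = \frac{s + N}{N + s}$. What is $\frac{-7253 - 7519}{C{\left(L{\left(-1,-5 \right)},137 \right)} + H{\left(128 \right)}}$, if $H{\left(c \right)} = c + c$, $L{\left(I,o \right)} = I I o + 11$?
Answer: $- \frac{14772}{257} \approx -57.479$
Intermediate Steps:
$L{\left(I,o \right)} = 11 + o I^{2}$ ($L{\left(I,o \right)} = I^{2} o + 11 = o I^{2} + 11 = 11 + o I^{2}$)
$C{\left(s,N \right)} = 1$ ($C{\left(s,N \right)} = \frac{N + s}{N + s} = 1$)
$H{\left(c \right)} = 2 c$
$\frac{-7253 - 7519}{C{\left(L{\left(-1,-5 \right)},137 \right)} + H{\left(128 \right)}} = \frac{-7253 - 7519}{1 + 2 \cdot 128} = - \frac{14772}{1 + 256} = - \frac{14772}{257}$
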